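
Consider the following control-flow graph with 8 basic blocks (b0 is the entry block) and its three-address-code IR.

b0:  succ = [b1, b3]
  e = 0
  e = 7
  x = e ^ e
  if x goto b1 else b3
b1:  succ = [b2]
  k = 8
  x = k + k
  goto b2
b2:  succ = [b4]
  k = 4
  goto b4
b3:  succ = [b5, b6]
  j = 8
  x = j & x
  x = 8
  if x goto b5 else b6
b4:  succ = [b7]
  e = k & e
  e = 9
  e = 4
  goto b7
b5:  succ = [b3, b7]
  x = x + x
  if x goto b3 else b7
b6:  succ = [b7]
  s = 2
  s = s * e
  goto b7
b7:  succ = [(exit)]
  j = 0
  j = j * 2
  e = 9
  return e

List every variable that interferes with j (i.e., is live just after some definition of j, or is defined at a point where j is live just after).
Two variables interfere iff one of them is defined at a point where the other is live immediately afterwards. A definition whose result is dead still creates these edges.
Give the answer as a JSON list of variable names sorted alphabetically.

Answer: ["e", "x"]

Working:
def/use:
  b0: def={e,x} ue=∅
  b1: def={k,x} ue=∅
  b2: def={k} ue=∅
  b3: def={j,x} ue={x}
  b4: def={e} ue={e,k}
  b5: def={x} ue={x}
  b6: def={s} ue={e}
  b7: def={e,j} ue=∅

Liveness:
  b0: in=∅ out={e,x}
  b1: in={e} out={e}
  b2: in={e} out={e,k}
  b3: in={e,x} out={e,x}
  b4: in={e,k} out=∅
  b5: in={e,x} out={e,x}
  b6: in={e} out=∅
  b7: in=∅ out=∅

Conflict graph:
  e: {j,k,s,x}
  j: {e,x}
  k: {e}
  s: {e}
  x: {e,j}

N(j) = ["e", "x"]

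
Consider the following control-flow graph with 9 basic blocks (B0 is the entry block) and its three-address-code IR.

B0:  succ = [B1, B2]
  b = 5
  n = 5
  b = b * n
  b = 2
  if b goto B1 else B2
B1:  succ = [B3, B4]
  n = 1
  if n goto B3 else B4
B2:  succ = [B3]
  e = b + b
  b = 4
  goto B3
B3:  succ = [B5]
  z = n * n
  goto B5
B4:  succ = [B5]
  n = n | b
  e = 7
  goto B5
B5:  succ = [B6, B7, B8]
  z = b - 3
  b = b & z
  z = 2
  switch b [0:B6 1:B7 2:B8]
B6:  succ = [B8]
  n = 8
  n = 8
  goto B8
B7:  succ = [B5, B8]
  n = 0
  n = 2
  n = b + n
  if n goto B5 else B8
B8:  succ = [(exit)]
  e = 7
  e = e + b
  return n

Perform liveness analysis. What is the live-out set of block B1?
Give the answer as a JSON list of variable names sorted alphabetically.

Answer: ["b", "n"]

Derivation:
def/use:
  B0: def={b,n} ue=∅
  B1: def={n} ue=∅
  B2: def={b,e} ue={b}
  B3: def={z} ue={n}
  B4: def={e,n} ue={b,n}
  B5: def={b,z} ue={b}
  B6: def={n} ue=∅
  B7: def={n} ue={b}
  B8: def={e} ue={b,n}

Backward fixpoint:
  live B0: ∅→{b,n}
  live B1: {b}→{b,n}
  live B2: {b,n}→{b,n}
  live B3: {b,n}→{b,n}
  live B4: {b,n}→{b,n}
  live B5: {b,n}→{b,n}
  live B6: {b}→{b,n}
  live B7: {b}→{b,n}
  live B8: {b,n}→∅

live-out(B1) = ["b", "n"]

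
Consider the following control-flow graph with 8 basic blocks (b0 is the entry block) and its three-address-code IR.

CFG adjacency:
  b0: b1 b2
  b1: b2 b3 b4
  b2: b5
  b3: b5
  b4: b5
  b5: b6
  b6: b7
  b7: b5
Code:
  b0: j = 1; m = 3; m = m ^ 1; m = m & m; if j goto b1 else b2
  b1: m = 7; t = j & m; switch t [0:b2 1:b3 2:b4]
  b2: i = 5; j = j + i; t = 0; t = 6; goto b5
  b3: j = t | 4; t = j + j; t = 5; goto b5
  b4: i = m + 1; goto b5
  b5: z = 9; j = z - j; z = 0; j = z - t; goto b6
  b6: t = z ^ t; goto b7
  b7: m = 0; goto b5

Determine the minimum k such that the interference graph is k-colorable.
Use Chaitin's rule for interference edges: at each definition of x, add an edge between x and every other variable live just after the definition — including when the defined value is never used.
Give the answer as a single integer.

Answer: 3

Working:
Per-block:
  b0: def={j,m} ue=∅
  b1: def={m,t} ue={j}
  b2: def={i,j,t} ue={j}
  b3: def={j,t} ue={t}
  b4: def={i} ue={m}
  b5: def={j,z} ue={j,t}
  b6: def={t} ue={t,z}
  b7: def={m} ue=∅

Backward fixpoint:
  b0 li=∅ lo={j}
  b1 li={j} lo={j,m,t}
  b2 li={j} lo={j,t}
  b3 li={t} lo={j,t}
  b4 li={j,m,t} lo={j,t}
  b5 li={j,t} lo={j,t,z}
  b6 li={j,t,z} lo={j,t}
  b7 li={j,t} lo={j,t}

Conflict graph:
  i — {j,t}
  j — {i,m,t,z}
  m — {j,t}
  t — {i,j,m,z}
  z — {j,t}

Registers:
  lower bound: {i,j,t} mutually conflict ⇒ χ ≥ 3
  3-colouring: R0={j}  R1={t}  R2={i,m,z}
  χ = 3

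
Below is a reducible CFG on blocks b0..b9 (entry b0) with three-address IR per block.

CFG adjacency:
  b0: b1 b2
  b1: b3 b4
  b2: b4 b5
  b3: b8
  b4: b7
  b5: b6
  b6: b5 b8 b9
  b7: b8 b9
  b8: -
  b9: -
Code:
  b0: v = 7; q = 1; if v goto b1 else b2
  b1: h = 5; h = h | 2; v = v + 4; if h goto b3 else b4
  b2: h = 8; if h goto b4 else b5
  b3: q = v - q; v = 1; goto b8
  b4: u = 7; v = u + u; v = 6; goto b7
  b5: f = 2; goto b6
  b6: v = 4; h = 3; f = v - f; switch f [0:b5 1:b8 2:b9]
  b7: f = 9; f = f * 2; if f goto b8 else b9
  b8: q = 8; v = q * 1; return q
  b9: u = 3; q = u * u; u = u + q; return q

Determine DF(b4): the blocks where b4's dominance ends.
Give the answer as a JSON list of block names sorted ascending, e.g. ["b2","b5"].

Answer: ["b8", "b9"]

Analysis:
idom tree: b1←b0 b2←b0 b3←b1 b4←b0 b5←b2 b6←b5 b7←b4 b8←b0 b9←b0
Dom at joins:
  b4: preds {b1,b2}: {b0,b1} ∩ {b0,b2} = {b0}; idom=b0
  b5: preds {b2,b6}: {b0,b2} ∩ {b0,b2,b5,b6} = {b0,b2}; idom=b2
  b8: preds {b3,b6,b7}: {b0,b1,b3} ∩ {b0,b2,b5,b6} ∩ {b0,b4,b7} = {b0}; idom=b0
  b9: preds {b6,b7}: {b0,b2,b5,b6} ∩ {b0,b4,b7} = {b0}; idom=b0

DF walk-up:
  join b4 pred b1: b1 stop@b0
  join b4 pred b2: b2 stop@b0
  join b5 pred b2: · stop@b2
  join b5 pred b6: b6→b5 stop@b2
  join b8 pred b3: b3→b1 stop@b0
  join b8 pred b6: b6→b5→b2 stop@b0
  join b8 pred b7: b7→b4 stop@b0
  join b9 pred b6: b6→b5→b2 stop@b0
  join b9 pred b7: b7→b4 stop@b0
  b0 → ∅
  b1 → {b4,b8}
  b2 → {b4,b8,b9}
  b3 → {b8}
  b4 → {b8,b9}
  b5 → {b5,b8,b9}
  b6 → {b5,b8,b9}
  b7 → {b8,b9}
  b8 → ∅
  b9 → ∅

DF(b4) = ["b8", "b9"]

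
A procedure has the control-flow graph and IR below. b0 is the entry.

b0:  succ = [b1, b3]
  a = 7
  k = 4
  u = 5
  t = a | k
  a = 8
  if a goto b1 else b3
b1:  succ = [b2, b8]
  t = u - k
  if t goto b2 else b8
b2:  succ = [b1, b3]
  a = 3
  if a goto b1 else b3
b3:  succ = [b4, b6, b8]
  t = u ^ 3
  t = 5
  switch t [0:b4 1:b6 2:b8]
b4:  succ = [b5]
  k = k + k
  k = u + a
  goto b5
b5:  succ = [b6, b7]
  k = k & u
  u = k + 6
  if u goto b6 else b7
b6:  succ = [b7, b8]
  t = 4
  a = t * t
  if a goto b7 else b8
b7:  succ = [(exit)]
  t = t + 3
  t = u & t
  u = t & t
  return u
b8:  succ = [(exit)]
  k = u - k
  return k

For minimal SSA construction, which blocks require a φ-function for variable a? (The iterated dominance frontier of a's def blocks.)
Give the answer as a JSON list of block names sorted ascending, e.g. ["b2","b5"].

Answer: ["b1", "b3", "b7", "b8"]

Analysis:
idom tree: b1←b0 b2←b1 b3←b0 b4←b3 b5←b4 b6←b3 b7←b3 b8←b0
Dom at joins:
  b1: preds {b0,b2}: {b0} ∩ {b0,b1,b2} = {b0}; idom=b0
  b3: preds {b0,b2}: {b0} ∩ {b0,b1,b2} = {b0}; idom=b0
  b6: preds {b3,b5}: {b0,b3} ∩ {b0,b3,b4,b5} = {b0,b3}; idom=b3
  b7: preds {b5,b6}: {b0,b3,b4,b5} ∩ {b0,b3,b6} = {b0,b3}; idom=b3
  b8: preds {b1,b3,b6}: {b0,b1} ∩ {b0,b3} ∩ {b0,b3,b6} = {b0}; idom=b0

DF derivation:
  b1←b0: walk · to b0
  b1←b2: walk b2→b1 to b0
  b3←b0: walk · to b0
  b3←b2: walk b2→b1 to b0
  b6←b3: walk · to b3
  b6←b5: walk b5→b4 to b3
  b7←b5: walk b5→b4 to b3
  b7←b6: walk b6 to b3
  b8←b1: walk b1 to b0
  b8←b3: walk b3 to b0
  b8←b6: walk b6→b3 to b0
  DF(b0)=∅
  DF(b1)={b1,b3,b8}
  DF(b2)={b1,b3}
  DF(b3)={b8}
  DF(b4)={b6,b7}
  DF(b5)={b6,b7}
  DF(b6)={b7,b8}
  DF(b7)=∅
  DF(b8)=∅

φ for a: defs {b0,b2,b6}
  DF⁺ = {b1,b3,b7,b8}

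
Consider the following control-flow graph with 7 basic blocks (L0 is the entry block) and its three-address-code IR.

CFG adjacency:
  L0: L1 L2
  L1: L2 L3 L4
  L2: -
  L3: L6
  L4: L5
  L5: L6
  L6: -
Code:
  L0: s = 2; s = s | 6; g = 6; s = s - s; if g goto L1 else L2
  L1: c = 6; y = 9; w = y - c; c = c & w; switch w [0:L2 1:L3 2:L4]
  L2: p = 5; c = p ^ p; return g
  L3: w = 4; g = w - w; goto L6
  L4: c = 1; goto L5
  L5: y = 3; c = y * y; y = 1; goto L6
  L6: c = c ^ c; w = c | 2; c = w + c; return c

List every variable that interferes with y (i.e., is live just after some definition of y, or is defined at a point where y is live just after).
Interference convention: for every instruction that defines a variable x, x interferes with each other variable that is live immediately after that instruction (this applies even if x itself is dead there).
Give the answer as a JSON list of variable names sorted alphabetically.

Per-block:
  L0 def {g,s} use ∅
  L1 def {c,w,y} use ∅
  L2 def {c,p} use {g}
  L3 def {g,w} use ∅
  L4 def {c} use ∅
  L5 def {c,y} use ∅
  L6 def {c,w} use {c}

Liveness:
  L0: in=∅ out={g}
  L1: in={g} out={c,g}
  L2: in={g} out=∅
  L3: in={c} out={c}
  L4: in=∅ out=∅
  L5: in=∅ out={c}
  L6: in={c} out=∅

Interference:
  c: {g,w,y}
  g: {c,p,s,w,y}
  p: {g}
  s: {g}
  w: {c,g}
  y: {c,g}

N(y) = ["c", "g"]

Answer: ["c", "g"]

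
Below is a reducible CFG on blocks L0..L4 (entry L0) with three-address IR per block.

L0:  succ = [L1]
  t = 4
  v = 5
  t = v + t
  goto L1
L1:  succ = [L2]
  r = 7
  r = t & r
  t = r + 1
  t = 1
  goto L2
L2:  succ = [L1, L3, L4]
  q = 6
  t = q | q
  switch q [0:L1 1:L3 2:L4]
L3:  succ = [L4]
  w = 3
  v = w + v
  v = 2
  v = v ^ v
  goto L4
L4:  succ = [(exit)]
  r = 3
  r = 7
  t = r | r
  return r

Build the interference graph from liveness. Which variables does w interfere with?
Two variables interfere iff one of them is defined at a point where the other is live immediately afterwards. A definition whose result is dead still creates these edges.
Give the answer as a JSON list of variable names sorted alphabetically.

def/use:
  L0 def {t,v} use ∅
  L1 def {r,t} use {t}
  L2 def {q,t} use ∅
  L3 def {v,w} use {v}
  L4 def {r,t} use ∅

Live sets:
  live L0: ∅→{t,v}
  live L1: {t,v}→{v}
  live L2: {v}→{t,v}
  live L3: {v}→∅
  live L4: ∅→∅

Conflict graph:
  q↔{t,v}
  r↔{t,v}
  t↔{q,r,v}
  v↔{q,r,t,w}
  w↔{v}

N(w) = ["v"]

Answer: ["v"]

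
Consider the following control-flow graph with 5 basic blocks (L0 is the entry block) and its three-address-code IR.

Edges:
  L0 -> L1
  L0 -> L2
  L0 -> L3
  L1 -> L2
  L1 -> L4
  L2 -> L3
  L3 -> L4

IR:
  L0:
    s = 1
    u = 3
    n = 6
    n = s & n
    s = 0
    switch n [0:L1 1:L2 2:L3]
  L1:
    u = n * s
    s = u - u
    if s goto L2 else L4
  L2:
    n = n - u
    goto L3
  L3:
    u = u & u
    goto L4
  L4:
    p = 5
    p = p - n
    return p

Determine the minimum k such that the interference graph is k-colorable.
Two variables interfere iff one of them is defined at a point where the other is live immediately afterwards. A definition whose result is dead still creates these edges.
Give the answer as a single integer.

Answer: 3

Derivation:
def/use:
  L0 def {n,s,u} use ∅
  L1 def {s,u} use {n,s}
  L2 def {n} use {n,u}
  L3 def {u} use {u}
  L4 def {p} use {n}

Liveness:
  L0: in=∅ out={n,s,u}
  L1: in={n,s} out={n,u}
  L2: in={n,u} out={n,u}
  L3: in={n,u} out={n}
  L4: in={n} out=∅

Interfere edges:
  n↔{p,s,u}
  p↔{n}
  s↔{n,u}
  u↔{n,s}

Colouring:
  lower bound: {n,s,u} mutually conflict ⇒ χ ≥ 3
  assign n→R0 p→R1 s→R1 u→R2 — no edge inside a register ⇒ χ ≤ 3
  χ = 3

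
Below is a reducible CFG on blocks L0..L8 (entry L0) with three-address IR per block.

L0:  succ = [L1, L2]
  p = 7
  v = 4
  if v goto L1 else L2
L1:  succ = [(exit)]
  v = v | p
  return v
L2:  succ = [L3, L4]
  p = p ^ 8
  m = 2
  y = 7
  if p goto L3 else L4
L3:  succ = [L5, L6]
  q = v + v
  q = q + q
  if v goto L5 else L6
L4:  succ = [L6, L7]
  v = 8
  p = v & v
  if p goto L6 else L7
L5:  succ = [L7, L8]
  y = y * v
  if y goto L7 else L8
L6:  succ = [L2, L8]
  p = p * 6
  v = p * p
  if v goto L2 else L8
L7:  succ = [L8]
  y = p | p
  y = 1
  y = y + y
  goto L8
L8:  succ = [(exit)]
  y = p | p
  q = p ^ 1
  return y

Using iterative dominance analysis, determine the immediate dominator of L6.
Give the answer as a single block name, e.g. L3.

idom tree: L1←L0 L2←L0 L3←L2 L4←L2 L5←L3 L6←L2 L7←L2 L8←L2
Dom at joins:
  L2: preds {L0,L6}: {L0} ∩ {L0,L2,L6} = {L0}; idom=L0
  L6: preds {L3,L4}: {L0,L2,L3} ∩ {L0,L2,L4} = {L0,L2}; idom=L2
  L7: preds {L4,L5}: {L0,L2,L4} ∩ {L0,L2,L3,L5} = {L0,L2}; idom=L2
  L8: preds {L5,L6,L7}: {L0,L2,L3,L5} ∩ {L0,L2,L6} ∩ {L0,L2,L7} = {L0,L2}; idom=L2

idom(L6) = L2

Answer: L2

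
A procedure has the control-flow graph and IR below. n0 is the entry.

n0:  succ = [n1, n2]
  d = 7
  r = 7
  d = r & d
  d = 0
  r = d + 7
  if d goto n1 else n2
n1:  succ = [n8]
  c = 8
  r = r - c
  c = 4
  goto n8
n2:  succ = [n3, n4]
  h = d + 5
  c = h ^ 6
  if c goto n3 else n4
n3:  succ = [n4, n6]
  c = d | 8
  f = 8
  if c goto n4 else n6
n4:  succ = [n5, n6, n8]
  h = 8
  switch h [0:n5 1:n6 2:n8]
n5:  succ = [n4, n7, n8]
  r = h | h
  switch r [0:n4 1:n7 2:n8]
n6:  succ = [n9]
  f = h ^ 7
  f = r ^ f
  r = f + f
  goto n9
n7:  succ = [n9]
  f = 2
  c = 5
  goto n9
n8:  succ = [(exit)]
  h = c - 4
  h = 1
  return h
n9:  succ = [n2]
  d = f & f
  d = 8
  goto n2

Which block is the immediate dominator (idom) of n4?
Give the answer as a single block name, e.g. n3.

idom tree: n1←n0 n2←n0 n3←n2 n4←n2 n5←n4 n6←n2 n7←n5 n8←n0 n9←n2
Join-block Dom:
  n2: preds {n0,n9}: {n0} ∩ {n0,n2,n9} = {n0}; idom=n0
  n4: preds {n2,n3,n5}: {n0,n2} ∩ {n0,n2,n3} ∩ {n0,n2,n4,n5} = {n0,n2}; idom=n2
  n6: preds {n3,n4}: {n0,n2,n3} ∩ {n0,n2,n4} = {n0,n2}; idom=n2
  n8: preds {n1,n4,n5}: {n0,n1} ∩ {n0,n2,n4} ∩ {n0,n2,n4,n5} = {n0}; idom=n0
  n9: preds {n6,n7}: {n0,n2,n6} ∩ {n0,n2,n4,n5,n7} = {n0,n2}; idom=n2

idom(n4) = n2

Answer: n2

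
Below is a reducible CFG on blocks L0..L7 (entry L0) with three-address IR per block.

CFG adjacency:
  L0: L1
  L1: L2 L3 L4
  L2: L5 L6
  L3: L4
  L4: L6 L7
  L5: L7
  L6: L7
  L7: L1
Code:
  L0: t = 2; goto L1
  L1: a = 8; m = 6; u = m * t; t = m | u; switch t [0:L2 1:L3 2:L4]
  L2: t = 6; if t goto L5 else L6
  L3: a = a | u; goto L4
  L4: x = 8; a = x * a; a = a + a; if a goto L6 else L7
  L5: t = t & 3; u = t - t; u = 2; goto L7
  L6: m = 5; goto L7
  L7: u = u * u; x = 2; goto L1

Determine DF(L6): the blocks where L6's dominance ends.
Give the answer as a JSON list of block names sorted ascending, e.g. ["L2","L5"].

Answer: ["L7"]

Derivation:
idom tree: L1←L0 L2←L1 L3←L1 L4←L1 L5←L2 L6←L1 L7←L1
Dom∩ at merges:
  L1: preds {L0,L7}: {L0} ∩ {L0,L1,L7} = {L0}; idom=L0
  L4: preds {L1,L3}: {L0,L1} ∩ {L0,L1,L3} = {L0,L1}; idom=L1
  L6: preds {L2,L4}: {L0,L1,L2} ∩ {L0,L1,L4} = {L0,L1}; idom=L1
  L7: preds {L4,L5,L6}: {L0,L1,L4} ∩ {L0,L1,L2,L5} ∩ {L0,L1,L6} = {L0,L1}; idom=L1

DF walk-up:
  join L1 pred L0: · stop@L0
  join L1 pred L7: L7→L1 stop@L0
  join L4 pred L1: · stop@L1
  join L4 pred L3: L3 stop@L1
  join L6 pred L2: L2 stop@L1
  join L6 pred L4: L4 stop@L1
  join L7 pred L4: L4 stop@L1
  join L7 pred L5: L5→L2 stop@L1
  join L7 pred L6: L6 stop@L1
  L0: DF=∅
  L1: DF={L1}
  L2: DF={L6,L7}
  L3: DF={L4}
  L4: DF={L6,L7}
  L5: DF={L7}
  L6: DF={L7}
  L7: DF={L1}

DF(L6) = ["L7"]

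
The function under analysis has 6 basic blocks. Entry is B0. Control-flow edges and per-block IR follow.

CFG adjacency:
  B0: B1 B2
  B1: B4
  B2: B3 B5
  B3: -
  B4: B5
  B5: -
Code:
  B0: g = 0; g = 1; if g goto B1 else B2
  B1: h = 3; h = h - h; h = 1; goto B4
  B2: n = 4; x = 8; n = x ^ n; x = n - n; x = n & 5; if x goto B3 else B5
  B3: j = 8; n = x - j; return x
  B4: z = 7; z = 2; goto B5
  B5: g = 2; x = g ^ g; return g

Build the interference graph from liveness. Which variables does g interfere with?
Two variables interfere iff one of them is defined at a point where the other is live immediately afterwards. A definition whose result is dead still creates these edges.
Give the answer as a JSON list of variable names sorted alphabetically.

Answer: ["x"]

Derivation:
def/use:
  B0 def {g} use ∅
  B1 def {h} use ∅
  B2 def {n,x} use ∅
  B3 def {j,n} use {x}
  B4 def {z} use ∅
  B5 def {g,x} use ∅

Live sets:
  B0 li=∅ lo=∅
  B1 li=∅ lo=∅
  B2 li=∅ lo={x}
  B3 li={x} lo=∅
  B4 li=∅ lo=∅
  B5 li=∅ lo=∅

Interfere edges:
  g↔{x}
  h↔∅
  j↔{x}
  n↔{x}
  x↔{g,j,n}
  z↔∅

N(g) = ["x"]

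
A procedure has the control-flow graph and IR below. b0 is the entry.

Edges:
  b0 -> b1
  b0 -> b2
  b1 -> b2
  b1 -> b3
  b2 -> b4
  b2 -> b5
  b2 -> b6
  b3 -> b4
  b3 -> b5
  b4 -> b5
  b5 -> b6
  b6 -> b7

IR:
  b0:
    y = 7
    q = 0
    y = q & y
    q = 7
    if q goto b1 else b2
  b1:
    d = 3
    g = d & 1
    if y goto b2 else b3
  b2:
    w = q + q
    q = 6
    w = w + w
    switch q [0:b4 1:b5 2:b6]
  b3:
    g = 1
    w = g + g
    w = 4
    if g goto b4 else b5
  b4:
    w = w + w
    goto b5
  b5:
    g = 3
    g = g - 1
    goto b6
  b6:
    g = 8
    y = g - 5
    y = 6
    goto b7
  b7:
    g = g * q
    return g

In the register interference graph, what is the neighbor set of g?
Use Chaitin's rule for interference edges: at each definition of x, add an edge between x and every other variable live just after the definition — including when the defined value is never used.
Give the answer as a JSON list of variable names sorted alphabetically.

Answer: ["q", "w", "y"]

Working:
def/use:
  b0: def={q,y} ue=∅
  b1: def={d,g} ue={y}
  b2: def={q,w} ue={q}
  b3: def={g,w} ue=∅
  b4: def={w} ue={w}
  b5: def={g} ue=∅
  b6: def={g,y} ue=∅
  b7: def={g} ue={g,q}

Live sets:
  b0 li=∅ lo={q,y}
  b1 li={q,y} lo={q}
  b2 li={q} lo={q,w}
  b3 li={q} lo={q,w}
  b4 li={q,w} lo={q}
  b5 li={q} lo={q}
  b6 li={q} lo={g,q}
  b7 li={g,q} lo=∅

Interference:
  d↔{q,y}
  g↔{q,w,y}
  q↔{d,g,w,y}
  w↔{g,q}
  y↔{d,g,q}

N(g) = ["q", "w", "y"]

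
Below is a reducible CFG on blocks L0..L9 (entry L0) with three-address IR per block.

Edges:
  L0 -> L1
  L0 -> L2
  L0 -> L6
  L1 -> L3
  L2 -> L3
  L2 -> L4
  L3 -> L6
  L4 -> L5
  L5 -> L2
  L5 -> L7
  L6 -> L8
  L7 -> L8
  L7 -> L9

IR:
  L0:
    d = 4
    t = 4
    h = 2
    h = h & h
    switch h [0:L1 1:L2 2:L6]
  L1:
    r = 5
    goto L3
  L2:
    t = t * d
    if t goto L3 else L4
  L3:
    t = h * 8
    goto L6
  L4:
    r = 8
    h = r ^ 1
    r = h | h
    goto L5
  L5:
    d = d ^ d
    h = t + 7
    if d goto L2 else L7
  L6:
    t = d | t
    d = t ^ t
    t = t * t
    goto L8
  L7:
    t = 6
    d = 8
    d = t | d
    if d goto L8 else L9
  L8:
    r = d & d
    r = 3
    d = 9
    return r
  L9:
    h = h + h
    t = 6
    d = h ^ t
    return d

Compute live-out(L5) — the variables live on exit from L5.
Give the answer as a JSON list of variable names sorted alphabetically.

Answer: ["d", "h", "t"]

Analysis:
Per-block:
  L0: {d,h,t} / ∅
  L1: {r} / ∅
  L2: {t} / {d,t}
  L3: {t} / {h}
  L4: {h,r} / ∅
  L5: {d,h} / {d,t}
  L6: {d,t} / {d,t}
  L7: {d,t} / ∅
  L8: {d,r} / {d}
  L9: {d,h,t} / {h}

Live sets:
  L0 li=∅ lo={d,h,t}
  L1 li={d,h} lo={d,h}
  L2 li={d,h,t} lo={d,h,t}
  L3 li={d,h} lo={d,t}
  L4 li={d,t} lo={d,t}
  L5 li={d,t} lo={d,h,t}
  L6 li={d,t} lo={d}
  L7 li={h} lo={d,h}
  L8 li={d} lo=∅
  L9 li={h} lo=∅

live-out(L5) = ["d", "h", "t"]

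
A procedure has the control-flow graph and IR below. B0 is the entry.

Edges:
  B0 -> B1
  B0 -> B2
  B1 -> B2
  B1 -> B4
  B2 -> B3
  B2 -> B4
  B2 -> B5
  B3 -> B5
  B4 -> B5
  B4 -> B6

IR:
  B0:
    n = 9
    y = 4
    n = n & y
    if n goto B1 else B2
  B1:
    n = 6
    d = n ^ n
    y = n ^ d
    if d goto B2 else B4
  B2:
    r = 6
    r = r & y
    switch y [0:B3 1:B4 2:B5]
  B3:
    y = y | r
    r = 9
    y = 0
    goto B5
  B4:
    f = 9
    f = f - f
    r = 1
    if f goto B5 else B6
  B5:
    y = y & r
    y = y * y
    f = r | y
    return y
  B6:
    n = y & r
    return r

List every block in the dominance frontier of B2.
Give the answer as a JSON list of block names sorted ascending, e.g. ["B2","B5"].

Answer: ["B4", "B5"]

Working:
idom tree: B1←B0 B2←B0 B3←B2 B4←B0 B5←B0 B6←B4
Dom∩ at merges:
  B2: preds {B0,B1}: {B0} ∩ {B0,B1} = {B0}; idom=B0
  B4: preds {B1,B2}: {B0,B1} ∩ {B0,B2} = {B0}; idom=B0
  B5: preds {B2,B3,B4}: {B0,B2} ∩ {B0,B2,B3} ∩ {B0,B4} = {B0}; idom=B0

DF derivation:
  B2←B0: walk · to B0
  B2←B1: walk B1 to B0
  B4←B1: walk B1 to B0
  B4←B2: walk B2 to B0
  B5←B2: walk B2 to B0
  B5←B3: walk B3→B2 to B0
  B5←B4: walk B4 to B0
  B0: DF=∅
  B1: DF={B2,B4}
  B2: DF={B4,B5}
  B3: DF={B5}
  B4: DF={B5}
  B5: DF=∅
  B6: DF=∅

DF(B2) = ["B4", "B5"]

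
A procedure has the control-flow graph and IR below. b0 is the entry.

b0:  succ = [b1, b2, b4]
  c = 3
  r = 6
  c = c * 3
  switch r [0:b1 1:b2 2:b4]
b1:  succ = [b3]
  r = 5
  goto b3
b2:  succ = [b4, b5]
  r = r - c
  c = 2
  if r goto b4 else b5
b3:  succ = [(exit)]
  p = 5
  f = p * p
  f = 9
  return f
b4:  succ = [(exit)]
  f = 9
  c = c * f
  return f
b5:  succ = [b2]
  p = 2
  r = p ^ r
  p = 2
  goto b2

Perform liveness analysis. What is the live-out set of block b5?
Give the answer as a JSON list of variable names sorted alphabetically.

Answer: ["c", "r"]

Derivation:
Block summaries:
  b0 def {c,r} use ∅
  b1 def {r} use ∅
  b2 def {c,r} use {c,r}
  b3 def {f,p} use ∅
  b4 def {c,f} use {c}
  b5 def {p,r} use {r}

Liveness:
  b0 li=∅ lo={c,r}
  b1 li=∅ lo=∅
  b2 li={c,r} lo={c,r}
  b3 li=∅ lo=∅
  b4 li={c} lo=∅
  b5 li={c,r} lo={c,r}

live-out(b5) = ["c", "r"]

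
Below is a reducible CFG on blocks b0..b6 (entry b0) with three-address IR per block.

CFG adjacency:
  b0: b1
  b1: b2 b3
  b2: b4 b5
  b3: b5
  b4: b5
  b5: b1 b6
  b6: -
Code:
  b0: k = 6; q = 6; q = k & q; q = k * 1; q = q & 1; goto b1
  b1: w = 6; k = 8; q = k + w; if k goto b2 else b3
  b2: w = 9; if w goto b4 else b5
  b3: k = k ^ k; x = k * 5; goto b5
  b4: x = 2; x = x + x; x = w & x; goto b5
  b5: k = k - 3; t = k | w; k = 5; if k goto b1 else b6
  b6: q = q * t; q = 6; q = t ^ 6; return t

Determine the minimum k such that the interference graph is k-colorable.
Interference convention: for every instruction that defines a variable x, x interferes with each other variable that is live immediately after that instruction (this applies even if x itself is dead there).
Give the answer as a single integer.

Per-block:
  b0: def={k,q} ue=∅
  b1: def={k,q,w} ue=∅
  b2: def={w} ue=∅
  b3: def={k,x} ue={k}
  b4: def={x} ue={w}
  b5: def={k,t} ue={k,w}
  b6: def={q} ue={q,t}

Live sets:
  live b0: ∅→∅
  live b1: ∅→{k,q,w}
  live b2: {k,q}→{k,q,w}
  live b3: {k,q,w}→{k,q,w}
  live b4: {k,q,w}→{k,q,w}
  live b5: {k,q,w}→{q,t}
  live b6: {q,t}→∅

Interfere edges:
  k — {q,t,w,x}
  q — {k,t,w,x}
  t — {k,q}
  w — {k,q,x}
  x — {k,q,w}

Chromatic number:
  lower bound: {k,q,w,x} mutually conflict ⇒ χ ≥ 4
  4-colouring: c0={k}  c1={q}  c2={t,w}  c3={x}
  χ = 4

Answer: 4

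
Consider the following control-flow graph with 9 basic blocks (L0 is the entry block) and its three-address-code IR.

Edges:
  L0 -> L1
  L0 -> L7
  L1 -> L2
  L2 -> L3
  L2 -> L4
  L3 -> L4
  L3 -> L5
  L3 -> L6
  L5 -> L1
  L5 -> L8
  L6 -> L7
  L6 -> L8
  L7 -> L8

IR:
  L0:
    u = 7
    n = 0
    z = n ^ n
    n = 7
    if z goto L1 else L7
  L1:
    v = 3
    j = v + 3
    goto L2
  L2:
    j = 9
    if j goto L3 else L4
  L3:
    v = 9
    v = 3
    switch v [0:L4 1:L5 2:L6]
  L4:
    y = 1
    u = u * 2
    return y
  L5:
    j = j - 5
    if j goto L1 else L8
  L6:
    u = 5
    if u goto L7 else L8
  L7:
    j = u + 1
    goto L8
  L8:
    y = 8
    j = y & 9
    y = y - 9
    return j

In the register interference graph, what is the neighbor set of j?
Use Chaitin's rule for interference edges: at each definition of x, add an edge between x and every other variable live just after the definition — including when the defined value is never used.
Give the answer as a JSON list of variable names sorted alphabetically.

Answer: ["u", "v", "y"]

Analysis:
def/use:
  L0: def={n,u,z} ue=∅
  L1: def={j,v} ue=∅
  L2: def={j} ue=∅
  L3: def={v} ue=∅
  L4: def={u,y} ue={u}
  L5: def={j} ue={j}
  L6: def={u} ue=∅
  L7: def={j} ue={u}
  L8: def={j,y} ue=∅

Liveness:
  L0 li=∅ lo={u}
  L1 li={u} lo={u}
  L2 li={u} lo={j,u}
  L3 li={j,u} lo={j,u}
  L4 li={u} lo=∅
  L5 li={j,u} lo={u}
  L6 li=∅ lo={u}
  L7 li={u} lo=∅
  L8 li=∅ lo=∅

Interference:
  j: {u,v,y}
  n: {u,z}
  u: {j,n,v,y,z}
  v: {j,u}
  y: {j,u}
  z: {n,u}

N(j) = ["u", "v", "y"]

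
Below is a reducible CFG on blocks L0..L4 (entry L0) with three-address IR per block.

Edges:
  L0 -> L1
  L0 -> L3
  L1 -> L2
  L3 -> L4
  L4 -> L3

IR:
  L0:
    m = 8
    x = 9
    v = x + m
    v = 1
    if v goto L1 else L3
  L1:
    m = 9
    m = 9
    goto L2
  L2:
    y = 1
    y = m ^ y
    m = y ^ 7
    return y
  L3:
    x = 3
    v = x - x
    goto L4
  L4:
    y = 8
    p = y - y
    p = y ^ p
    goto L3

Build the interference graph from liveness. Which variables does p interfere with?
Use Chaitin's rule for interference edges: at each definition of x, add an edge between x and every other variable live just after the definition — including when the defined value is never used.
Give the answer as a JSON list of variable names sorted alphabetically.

Block summaries:
  L0 def {m,v,x} use ∅
  L1 def {m} use ∅
  L2 def {m,y} use {m}
  L3 def {v,x} use ∅
  L4 def {p,y} use ∅

Liveness:
  L0 li=∅ lo=∅
  L1 li=∅ lo={m}
  L2 li={m} lo=∅
  L3 li=∅ lo=∅
  L4 li=∅ lo=∅

Conflict graph:
  m↔{x,y}
  p↔{y}
  v↔∅
  x↔{m}
  y↔{m,p}

N(p) = ["y"]

Answer: ["y"]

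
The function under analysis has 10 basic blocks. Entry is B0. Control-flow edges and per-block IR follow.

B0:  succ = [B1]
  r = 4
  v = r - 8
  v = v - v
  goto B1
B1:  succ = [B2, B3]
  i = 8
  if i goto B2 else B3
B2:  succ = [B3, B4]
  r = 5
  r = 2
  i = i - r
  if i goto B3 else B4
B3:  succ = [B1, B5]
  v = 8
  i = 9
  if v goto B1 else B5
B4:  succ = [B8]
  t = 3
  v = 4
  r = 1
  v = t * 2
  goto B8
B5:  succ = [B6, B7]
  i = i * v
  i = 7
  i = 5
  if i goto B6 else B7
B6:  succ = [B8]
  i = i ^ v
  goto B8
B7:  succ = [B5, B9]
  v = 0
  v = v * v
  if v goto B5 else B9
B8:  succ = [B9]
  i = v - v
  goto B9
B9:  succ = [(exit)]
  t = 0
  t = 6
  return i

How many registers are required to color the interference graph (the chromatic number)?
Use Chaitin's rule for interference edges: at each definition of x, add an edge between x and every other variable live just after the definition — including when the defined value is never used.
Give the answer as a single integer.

Per-block:
  B0: {r,v} / ∅
  B1: {i} / ∅
  B2: {i,r} / {i}
  B3: {i,v} / ∅
  B4: {r,t,v} / ∅
  B5: {i} / {i,v}
  B6: {i} / {i,v}
  B7: {v} / ∅
  B8: {i} / {v}
  B9: {t} / {i}

Live sets:
  B0 li=∅ lo=∅
  B1 li=∅ lo={i}
  B2 li={i} lo=∅
  B3 li=∅ lo={i,v}
  B4 li=∅ lo={v}
  B5 li={i,v} lo={i,v}
  B6 li={i,v} lo={v}
  B7 li={i} lo={i,v}
  B8 li={v} lo={i}
  B9 li={i} lo=∅

Interference:
  i — {r,t,v}
  r — {i,t}
  t — {i,r,v}
  v — {i,t}

Registers:
  {i,r,t} pairwise interfere (3-clique) ⇒ χ ≥ 3
  assign i→c0 r→c2 t→c1 v→c2 — no edge inside a register ⇒ χ ≤ 3
  χ = 3

Answer: 3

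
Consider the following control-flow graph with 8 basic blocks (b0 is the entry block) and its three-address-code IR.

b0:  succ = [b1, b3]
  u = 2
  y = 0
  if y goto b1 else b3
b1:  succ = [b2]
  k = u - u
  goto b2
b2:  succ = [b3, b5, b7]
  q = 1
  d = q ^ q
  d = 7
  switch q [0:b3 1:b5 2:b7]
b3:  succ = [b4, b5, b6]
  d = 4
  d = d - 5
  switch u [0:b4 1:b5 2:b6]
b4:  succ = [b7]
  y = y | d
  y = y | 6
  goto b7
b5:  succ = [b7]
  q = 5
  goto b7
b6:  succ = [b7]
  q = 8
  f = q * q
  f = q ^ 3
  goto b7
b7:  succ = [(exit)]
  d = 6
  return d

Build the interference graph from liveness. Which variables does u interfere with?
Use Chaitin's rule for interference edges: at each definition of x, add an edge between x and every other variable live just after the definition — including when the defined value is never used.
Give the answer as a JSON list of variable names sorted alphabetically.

Answer: ["d", "k", "q", "y"]

Working:
Block summaries:
  b0: def={u,y} ue=∅
  b1: def={k} ue={u}
  b2: def={d,q} ue=∅
  b3: def={d} ue={u}
  b4: def={y} ue={d,y}
  b5: def={q} ue=∅
  b6: def={f,q} ue=∅
  b7: def={d} ue=∅

Live sets:
  b0 li=∅ lo={u,y}
  b1 li={u,y} lo={u,y}
  b2 li={u,y} lo={u,y}
  b3 li={u,y} lo={d,y}
  b4 li={d,y} lo=∅
  b5 li=∅ lo=∅
  b6 li=∅ lo=∅
  b7 li=∅ lo=∅

Interference:
  d: {q,u,y}
  f: {q}
  k: {u,y}
  q: {d,f,u,y}
  u: {d,k,q,y}
  y: {d,k,q,u}

N(u) = ["d", "k", "q", "y"]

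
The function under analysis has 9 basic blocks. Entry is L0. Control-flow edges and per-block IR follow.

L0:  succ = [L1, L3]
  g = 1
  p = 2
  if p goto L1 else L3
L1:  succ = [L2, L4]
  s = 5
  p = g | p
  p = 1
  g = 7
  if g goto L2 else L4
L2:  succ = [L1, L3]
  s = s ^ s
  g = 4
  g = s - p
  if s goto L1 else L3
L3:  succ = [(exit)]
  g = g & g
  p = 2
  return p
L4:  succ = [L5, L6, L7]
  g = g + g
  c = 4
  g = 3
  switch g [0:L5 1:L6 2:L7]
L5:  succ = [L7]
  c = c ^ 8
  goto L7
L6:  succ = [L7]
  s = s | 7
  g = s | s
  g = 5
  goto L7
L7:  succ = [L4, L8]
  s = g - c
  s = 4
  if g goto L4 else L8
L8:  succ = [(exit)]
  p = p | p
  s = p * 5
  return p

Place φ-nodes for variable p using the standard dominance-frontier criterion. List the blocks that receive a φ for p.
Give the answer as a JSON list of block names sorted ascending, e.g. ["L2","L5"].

idom tree: L1←L0 L2←L1 L3←L0 L4←L1 L5←L4 L6←L4 L7←L4 L8←L7
Dom∩ at merges:
  L1: preds {L0,L2}: {L0} ∩ {L0,L1,L2} = {L0}; idom=L0
  L3: preds {L0,L2}: {L0} ∩ {L0,L1,L2} = {L0}; idom=L0
  L4: preds {L1,L7}: {L0,L1} ∩ {L0,L1,L4,L7} = {L0,L1}; idom=L1
  L7: preds {L4,L5,L6}: {L0,L1,L4} ∩ {L0,L1,L4,L5} ∩ {L0,L1,L4,L6} = {L0,L1,L4}; idom=L4

DF walk-up:
  L1←L0: walk · to L0
  L1←L2: walk L2→L1 to L0
  L3←L0: walk · to L0
  L3←L2: walk L2→L1 to L0
  L4←L1: walk · to L1
  L4←L7: walk L7→L4 to L1
  L7←L4: walk · to L4
  L7←L5: walk L5 to L4
  L7←L6: walk L6 to L4
  DF(L0)=∅
  DF(L1)={L1,L3}
  DF(L2)={L1,L3}
  DF(L3)=∅
  DF(L4)={L4}
  DF(L5)={L7}
  DF(L6)={L7}
  DF(L7)={L4}
  DF(L8)=∅

φ for p: defs {L0,L1,L3,L8}
  DF⁺ = {L1,L3}

Answer: ["L1", "L3"]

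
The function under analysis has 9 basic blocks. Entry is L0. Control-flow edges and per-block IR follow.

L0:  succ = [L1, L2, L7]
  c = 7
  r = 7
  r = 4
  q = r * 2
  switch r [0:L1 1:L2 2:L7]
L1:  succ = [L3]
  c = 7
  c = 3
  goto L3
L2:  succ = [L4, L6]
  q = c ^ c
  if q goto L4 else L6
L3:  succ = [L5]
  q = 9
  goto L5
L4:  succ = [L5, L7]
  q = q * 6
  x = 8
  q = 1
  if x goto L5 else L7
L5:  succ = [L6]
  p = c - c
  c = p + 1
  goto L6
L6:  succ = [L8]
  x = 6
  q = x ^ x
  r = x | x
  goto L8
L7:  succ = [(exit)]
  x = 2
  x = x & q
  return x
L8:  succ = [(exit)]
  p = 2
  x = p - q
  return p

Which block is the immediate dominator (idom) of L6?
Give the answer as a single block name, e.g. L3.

Answer: L0

Derivation:
idom tree: L1←L0 L2←L0 L3←L1 L4←L2 L5←L0 L6←L0 L7←L0 L8←L6
Dom∩ at merges:
  L5: preds {L3,L4}: {L0,L1,L3} ∩ {L0,L2,L4} = {L0}; idom=L0
  L6: preds {L2,L5}: {L0,L2} ∩ {L0,L5} = {L0}; idom=L0
  L7: preds {L0,L4}: {L0} ∩ {L0,L2,L4} = {L0}; idom=L0

idom(L6) = L0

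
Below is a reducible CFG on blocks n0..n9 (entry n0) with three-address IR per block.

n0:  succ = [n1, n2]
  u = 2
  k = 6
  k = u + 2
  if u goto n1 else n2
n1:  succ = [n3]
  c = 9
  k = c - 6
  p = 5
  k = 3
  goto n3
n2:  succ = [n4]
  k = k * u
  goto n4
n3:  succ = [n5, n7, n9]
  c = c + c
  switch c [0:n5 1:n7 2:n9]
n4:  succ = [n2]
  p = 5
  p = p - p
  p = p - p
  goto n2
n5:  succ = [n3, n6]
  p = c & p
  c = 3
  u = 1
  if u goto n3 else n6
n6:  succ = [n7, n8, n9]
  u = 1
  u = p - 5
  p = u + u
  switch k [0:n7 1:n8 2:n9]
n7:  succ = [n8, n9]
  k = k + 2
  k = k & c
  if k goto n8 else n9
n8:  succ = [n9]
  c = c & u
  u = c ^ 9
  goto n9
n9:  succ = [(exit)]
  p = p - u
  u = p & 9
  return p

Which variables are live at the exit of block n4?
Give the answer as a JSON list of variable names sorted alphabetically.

Answer: ["k", "u"]

Analysis:
Per-block:
  n0: {k,u} / ∅
  n1: {c,k,p} / ∅
  n2: {k} / {k,u}
  n3: {c} / {c}
  n4: {p} / ∅
  n5: {c,p,u} / {c,p}
  n6: {p,u} / {k,p}
  n7: {k} / {c,k}
  n8: {c,u} / {c,u}
  n9: {p,u} / {p,u}

Liveness:
  n0: in=∅ out={k,u}
  n1: in={u} out={c,k,p,u}
  n2: in={k,u} out={k,u}
  n3: in={c,k,p,u} out={c,k,p,u}
  n4: in={k,u} out={k,u}
  n5: in={c,k,p} out={c,k,p,u}
  n6: in={c,k,p} out={c,k,p,u}
  n7: in={c,k,p,u} out={c,p,u}
  n8: in={c,p,u} out={p,u}
  n9: in={p,u} out=∅

live-out(n4) = ["k", "u"]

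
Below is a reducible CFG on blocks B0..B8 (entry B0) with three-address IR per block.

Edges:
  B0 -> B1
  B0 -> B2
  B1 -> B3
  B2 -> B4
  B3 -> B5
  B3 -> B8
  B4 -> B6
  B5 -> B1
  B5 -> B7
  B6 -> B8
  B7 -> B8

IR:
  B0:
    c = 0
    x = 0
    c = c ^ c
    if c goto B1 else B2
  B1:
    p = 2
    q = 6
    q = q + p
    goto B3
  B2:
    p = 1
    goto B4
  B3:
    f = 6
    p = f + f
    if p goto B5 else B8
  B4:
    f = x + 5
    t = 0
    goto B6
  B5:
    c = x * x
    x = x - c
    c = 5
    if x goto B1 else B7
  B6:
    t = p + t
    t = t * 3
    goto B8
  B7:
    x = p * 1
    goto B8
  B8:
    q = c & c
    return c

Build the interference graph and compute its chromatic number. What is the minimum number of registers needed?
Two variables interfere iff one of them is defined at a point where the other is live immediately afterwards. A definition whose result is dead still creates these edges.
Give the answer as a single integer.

Answer: 4

Analysis:
Per-block:
  B0 def {c,x} use ∅
  B1 def {p,q} use ∅
  B2 def {p} use ∅
  B3 def {f,p} use ∅
  B4 def {f,t} use {x}
  B5 def {c,x} use {x}
  B6 def {t} use {p,t}
  B7 def {x} use {p}
  B8 def {q} use {c}

Backward fixpoint:
  B0: in=∅ out={c,x}
  B1: in={c,x} out={c,x}
  B2: in={c,x} out={c,p,x}
  B3: in={c,x} out={c,p,x}
  B4: in={c,p,x} out={c,p,t}
  B5: in={p,x} out={c,p,x}
  B6: in={c,p,t} out={c}
  B7: in={c,p} out={c}
  B8: in={c} out=∅

Conflict graph:
  c↔{f,p,q,t,x}
  f↔{c,p,x}
  p↔{c,f,q,t,x}
  q↔{c,p,x}
  t↔{c,p}
  x↔{c,f,p,q}

Registers:
  lower bound: {c,f,p,x} mutually conflict ⇒ χ ≥ 4
  assign c→r0 f→r3 p→r1 q→r3 t→r2 x→r2 — no edge inside a register ⇒ χ ≤ 4
  χ = 4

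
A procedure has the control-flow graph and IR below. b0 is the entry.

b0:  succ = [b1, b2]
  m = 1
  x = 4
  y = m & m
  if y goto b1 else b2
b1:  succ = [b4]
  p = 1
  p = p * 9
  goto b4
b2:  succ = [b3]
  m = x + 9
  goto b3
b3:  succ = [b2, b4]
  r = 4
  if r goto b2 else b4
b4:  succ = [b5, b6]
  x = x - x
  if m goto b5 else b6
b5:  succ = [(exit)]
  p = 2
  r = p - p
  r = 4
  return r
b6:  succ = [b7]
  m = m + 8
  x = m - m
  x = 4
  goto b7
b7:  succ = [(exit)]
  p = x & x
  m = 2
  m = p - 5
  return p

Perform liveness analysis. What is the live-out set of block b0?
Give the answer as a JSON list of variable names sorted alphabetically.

def/use:
  b0: {m,x,y} / ∅
  b1: {p} / ∅
  b2: {m} / {x}
  b3: {r} / ∅
  b4: {x} / {m,x}
  b5: {p,r} / ∅
  b6: {m,x} / {m}
  b7: {m,p} / {x}

Live sets:
  b0: in=∅ out={m,x}
  b1: in={m,x} out={m,x}
  b2: in={x} out={m,x}
  b3: in={m,x} out={m,x}
  b4: in={m,x} out={m}
  b5: in=∅ out=∅
  b6: in={m} out={x}
  b7: in={x} out=∅

live-out(b0) = ["m", "x"]

Answer: ["m", "x"]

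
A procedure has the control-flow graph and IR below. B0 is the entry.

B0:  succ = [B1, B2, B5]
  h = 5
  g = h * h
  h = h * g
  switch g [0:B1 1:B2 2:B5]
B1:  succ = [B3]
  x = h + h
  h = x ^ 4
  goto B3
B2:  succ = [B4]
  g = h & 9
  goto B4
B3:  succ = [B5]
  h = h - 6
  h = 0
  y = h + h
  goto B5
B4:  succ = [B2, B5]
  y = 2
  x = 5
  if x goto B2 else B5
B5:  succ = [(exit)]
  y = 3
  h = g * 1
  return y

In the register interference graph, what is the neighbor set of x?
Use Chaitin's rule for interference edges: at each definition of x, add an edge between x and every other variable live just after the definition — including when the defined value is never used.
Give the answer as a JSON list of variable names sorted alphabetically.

Answer: ["g", "h"]

Derivation:
Block summaries:
  B0: {g,h} / ∅
  B1: {h,x} / {h}
  B2: {g} / {h}
  B3: {h,y} / {h}
  B4: {x,y} / ∅
  B5: {h,y} / {g}

Liveness:
  B0: in=∅ out={g,h}
  B1: in={g,h} out={g,h}
  B2: in={h} out={g,h}
  B3: in={g,h} out={g}
  B4: in={g,h} out={g,h}
  B5: in={g} out=∅

Interfere edges:
  g: {h,x,y}
  h: {g,x,y}
  x: {g,h}
  y: {g,h}

N(x) = ["g", "h"]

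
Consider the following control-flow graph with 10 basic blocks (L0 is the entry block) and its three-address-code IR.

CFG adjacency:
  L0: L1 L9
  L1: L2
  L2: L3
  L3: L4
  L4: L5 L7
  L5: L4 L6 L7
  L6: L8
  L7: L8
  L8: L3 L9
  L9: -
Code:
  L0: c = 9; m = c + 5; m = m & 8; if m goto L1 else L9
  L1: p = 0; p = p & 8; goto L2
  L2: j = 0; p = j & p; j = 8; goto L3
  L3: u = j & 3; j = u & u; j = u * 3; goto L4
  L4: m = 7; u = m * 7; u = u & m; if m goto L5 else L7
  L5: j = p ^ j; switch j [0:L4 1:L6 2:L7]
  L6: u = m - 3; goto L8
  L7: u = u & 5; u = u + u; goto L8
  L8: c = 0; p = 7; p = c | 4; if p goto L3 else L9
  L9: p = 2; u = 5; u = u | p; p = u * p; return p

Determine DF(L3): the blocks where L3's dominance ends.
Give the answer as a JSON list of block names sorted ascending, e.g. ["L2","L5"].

idom tree: L1←L0 L2←L1 L3←L2 L4←L3 L5←L4 L6←L5 L7←L4 L8←L4 L9←L0
Dom∩ at merges:
  L3: preds {L2,L8}: {L0,L1,L2} ∩ {L0,L1,L2,L3,L4,L8} = {L0,L1,L2}; idom=L2
  L4: preds {L3,L5}: {L0,L1,L2,L3} ∩ {L0,L1,L2,L3,L4,L5} = {L0,L1,L2,L3}; idom=L3
  L7: preds {L4,L5}: {L0,L1,L2,L3,L4} ∩ {L0,L1,L2,L3,L4,L5} = {L0,L1,L2,L3,L4}; idom=L4
  L8: preds {L6,L7}: {L0,L1,L2,L3,L4,L5,L6} ∩ {L0,L1,L2,L3,L4,L7} = {L0,L1,L2,L3,L4}; idom=L4
  L9: preds {L0,L8}: {L0} ∩ {L0,L1,L2,L3,L4,L8} = {L0}; idom=L0

DF walk-up:
  L3←L2: walk · to L2
  L3←L8: walk L8→L4→L3 to L2
  L4←L3: walk · to L3
  L4←L5: walk L5→L4 to L3
  L7←L4: walk · to L4
  L7←L5: walk L5 to L4
  L8←L6: walk L6→L5 to L4
  L8←L7: walk L7 to L4
  L9←L0: walk · to L0
  L9←L8: walk L8→L4→L3→L2→L1 to L0
  L0 → ∅
  L1 → {L9}
  L2 → {L9}
  L3 → {L3,L9}
  L4 → {L3,L4,L9}
  L5 → {L4,L7,L8}
  L6 → {L8}
  L7 → {L8}
  L8 → {L3,L9}
  L9 → ∅

DF(L3) = ["L3", "L9"]

Answer: ["L3", "L9"]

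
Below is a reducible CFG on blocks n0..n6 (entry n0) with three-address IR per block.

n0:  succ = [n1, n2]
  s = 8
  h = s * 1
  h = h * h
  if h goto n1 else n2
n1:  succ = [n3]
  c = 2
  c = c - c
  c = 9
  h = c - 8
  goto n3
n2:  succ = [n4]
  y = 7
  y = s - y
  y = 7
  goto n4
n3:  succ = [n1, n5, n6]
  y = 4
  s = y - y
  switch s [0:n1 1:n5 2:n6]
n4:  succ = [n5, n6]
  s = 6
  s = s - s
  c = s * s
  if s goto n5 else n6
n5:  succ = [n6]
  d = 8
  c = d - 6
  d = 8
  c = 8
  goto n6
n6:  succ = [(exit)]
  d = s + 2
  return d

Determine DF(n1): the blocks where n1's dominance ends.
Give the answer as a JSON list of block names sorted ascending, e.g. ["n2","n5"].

idom tree: n1←n0 n2←n0 n3←n1 n4←n2 n5←n0 n6←n0
Dom∩ at merges:
  n1: preds {n0,n3}: {n0} ∩ {n0,n1,n3} = {n0}; idom=n0
  n5: preds {n3,n4}: {n0,n1,n3} ∩ {n0,n2,n4} = {n0}; idom=n0
  n6: preds {n3,n4,n5}: {n0,n1,n3} ∩ {n0,n2,n4} ∩ {n0,n5} = {n0}; idom=n0

DF derivation:
  join n1 pred n0: · stop@n0
  join n1 pred n3: n3→n1 stop@n0
  join n5 pred n3: n3→n1 stop@n0
  join n5 pred n4: n4→n2 stop@n0
  join n6 pred n3: n3→n1 stop@n0
  join n6 pred n4: n4→n2 stop@n0
  join n6 pred n5: n5 stop@n0
  DF(n0)=∅
  DF(n1)={n1,n5,n6}
  DF(n2)={n5,n6}
  DF(n3)={n1,n5,n6}
  DF(n4)={n5,n6}
  DF(n5)={n6}
  DF(n6)=∅

DF(n1) = ["n1", "n5", "n6"]

Answer: ["n1", "n5", "n6"]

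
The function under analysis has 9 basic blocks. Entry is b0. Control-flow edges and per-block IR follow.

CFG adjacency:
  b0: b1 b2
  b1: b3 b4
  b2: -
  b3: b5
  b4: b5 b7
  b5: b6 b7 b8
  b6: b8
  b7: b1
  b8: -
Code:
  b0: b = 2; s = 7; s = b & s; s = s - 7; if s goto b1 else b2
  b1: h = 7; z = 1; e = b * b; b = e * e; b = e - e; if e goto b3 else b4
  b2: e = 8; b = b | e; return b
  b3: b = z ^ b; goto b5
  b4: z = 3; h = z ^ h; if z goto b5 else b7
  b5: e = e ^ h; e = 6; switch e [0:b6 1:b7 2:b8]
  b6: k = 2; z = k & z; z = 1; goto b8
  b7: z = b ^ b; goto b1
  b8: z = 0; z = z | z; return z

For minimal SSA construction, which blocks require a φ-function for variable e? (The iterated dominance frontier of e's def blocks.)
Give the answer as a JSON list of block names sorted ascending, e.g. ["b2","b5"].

idom tree: b1←b0 b2←b0 b3←b1 b4←b1 b5←b1 b6←b5 b7←b1 b8←b5
Dom at joins:
  b1: preds {b0,b7}: {b0} ∩ {b0,b1,b7} = {b0}; idom=b0
  b5: preds {b3,b4}: {b0,b1,b3} ∩ {b0,b1,b4} = {b0,b1}; idom=b1
  b7: preds {b4,b5}: {b0,b1,b4} ∩ {b0,b1,b5} = {b0,b1}; idom=b1
  b8: preds {b5,b6}: {b0,b1,b5} ∩ {b0,b1,b5,b6} = {b0,b1,b5}; idom=b5

DF walk-up:
  join b1 pred b0: · stop@b0
  join b1 pred b7: b7→b1 stop@b0
  join b5 pred b3: b3 stop@b1
  join b5 pred b4: b4 stop@b1
  join b7 pred b4: b4 stop@b1
  join b7 pred b5: b5 stop@b1
  join b8 pred b5: · stop@b5
  join b8 pred b6: b6 stop@b5
  b0: DF=∅
  b1: DF={b1}
  b2: DF=∅
  b3: DF={b5}
  b4: DF={b5,b7}
  b5: DF={b7}
  b6: DF={b8}
  b7: DF={b1}
  b8: DF=∅

φ for e: defs {b1,b2,b5}
  DF⁺ = {b1,b7}

Answer: ["b1", "b7"]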